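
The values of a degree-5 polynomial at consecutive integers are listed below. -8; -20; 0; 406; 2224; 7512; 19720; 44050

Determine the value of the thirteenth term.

697600

First differences: -12  20  406  1818  5288  12208  24330
Second differences: 32  386  1412  3470  6920  12122
Third differences: 354  1026  2058  3450  5202
Fourth differences: 672  1032  1392  1752
Fifth differences: 360  360  360
Fifth differences constant at 360.
1752 + 360 = 2112;  5202 + 2112 = 7314;  12122 + 7314 = 19436;  24330 + 19436 = 43766;  44050 + 43766 = 87816
2112 + 360 = 2472;  7314 + 2472 = 9786;  19436 + 9786 = 29222;  43766 + 29222 = 72988;  87816 + 72988 = 160804
2472 + 360 = 2832;  9786 + 2832 = 12618;  29222 + 12618 = 41840;  72988 + 41840 = 114828;  160804 + 114828 = 275632
2832 + 360 = 3192;  12618 + 3192 = 15810;  41840 + 15810 = 57650;  114828 + 57650 = 172478;  275632 + 172478 = 448110
3192 + 360 = 3552;  15810 + 3552 = 19362;  57650 + 19362 = 77012;  172478 + 77012 = 249490;  448110 + 249490 = 697600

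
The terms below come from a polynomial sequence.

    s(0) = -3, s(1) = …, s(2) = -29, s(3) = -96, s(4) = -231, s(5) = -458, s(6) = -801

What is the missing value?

-6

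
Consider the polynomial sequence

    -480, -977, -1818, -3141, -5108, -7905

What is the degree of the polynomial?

4

D1: -497, -841, -1323, -1967, -2797
D2: -344, -482, -644, -830
D3: -138, -162, -186
D4: -24, -24
The fourth differences are constant, so the polynomial has degree 4.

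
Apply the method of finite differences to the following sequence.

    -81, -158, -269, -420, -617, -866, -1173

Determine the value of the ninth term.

-1985

D1: -77 , -111 , -151 , -197 , -249 , -307
D2: -34 , -40 , -46 , -52 , -58
D3: -6 , -6 , -6 , -6
Constant third difference = -6, so extend:
-58 − 6 = -64;  -307 − 64 = -371;  -1173 − 371 = -1544
-64 − 6 = -70;  -371 − 70 = -441;  -1544 − 441 = -1985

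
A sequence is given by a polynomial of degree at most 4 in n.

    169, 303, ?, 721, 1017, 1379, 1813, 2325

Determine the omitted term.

485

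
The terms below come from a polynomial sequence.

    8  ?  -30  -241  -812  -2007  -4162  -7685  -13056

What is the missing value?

Using the last 7 terms:
D1: -211, -571, -1195, -2155, -3523, -5371
D2: -360, -624, -960, -1368, -1848
D3: -264, -336, -408, -480
D4: -72, -72, -72
Constant fourth difference = -72.
Extend backward: -264 + 72 = -192;  -360 + 192 = -168;  -211 + 168 = -43;  -30 + 43 = 13

13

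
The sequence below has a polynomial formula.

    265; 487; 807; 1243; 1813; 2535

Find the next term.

3427

D1: 222  320  436  570  722
D2: 98  116  134  152
D3: 18  18  18
Constant third difference = 18, so extend:
152 + 18 = 170;  722 + 170 = 892;  2535 + 892 = 3427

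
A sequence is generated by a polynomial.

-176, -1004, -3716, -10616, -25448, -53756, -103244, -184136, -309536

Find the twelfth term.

-1134584

D1: -828 , -2712 , -6900 , -14832 , -28308 , -49488 , -80892 , -125400
D2: -1884 , -4188 , -7932 , -13476 , -21180 , -31404 , -44508
D3: -2304 , -3744 , -5544 , -7704 , -10224 , -13104
D4: -1440 , -1800 , -2160 , -2520 , -2880
D5: -360 , -360 , -360 , -360
The fifth differences are constant (-360).
-2880 − 360 = -3240;  -13104 − 3240 = -16344;  -44508 − 16344 = -60852;  -125400 − 60852 = -186252;  -309536 − 186252 = -495788
-3240 − 360 = -3600;  -16344 − 3600 = -19944;  -60852 − 19944 = -80796;  -186252 − 80796 = -267048;  -495788 − 267048 = -762836
-3600 − 360 = -3960;  -19944 − 3960 = -23904;  -80796 − 23904 = -104700;  -267048 − 104700 = -371748;  -762836 − 371748 = -1134584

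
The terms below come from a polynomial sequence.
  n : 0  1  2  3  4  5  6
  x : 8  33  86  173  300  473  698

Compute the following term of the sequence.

981

D1: 25, 53, 87, 127, 173, 225
D2: 28, 34, 40, 46, 52
D3: 6, 6, 6, 6
Constant third difference = 6, so extend:
52 + 6 = 58;  225 + 58 = 283;  698 + 283 = 981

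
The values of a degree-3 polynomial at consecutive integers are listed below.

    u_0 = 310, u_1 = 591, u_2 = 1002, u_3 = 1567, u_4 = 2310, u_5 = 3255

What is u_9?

First differences: 281, 411, 565, 743, 945
Second differences: 130, 154, 178, 202
Third differences: 24, 24, 24
The third differences are constant (24).
202 + 24 = 226;  945 + 226 = 1171;  3255 + 1171 = 4426
226 + 24 = 250;  1171 + 250 = 1421;  4426 + 1421 = 5847
250 + 24 = 274;  1421 + 274 = 1695;  5847 + 1695 = 7542
274 + 24 = 298;  1695 + 298 = 1993;  7542 + 1993 = 9535

9535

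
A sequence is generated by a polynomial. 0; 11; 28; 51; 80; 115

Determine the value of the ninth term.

256

D1: 11 , 17 , 23 , 29 , 35
D2: 6 , 6 , 6 , 6
Constant second difference = 6, so extend:
35 + 6 = 41;  115 + 41 = 156
41 + 6 = 47;  156 + 47 = 203
47 + 6 = 53;  203 + 53 = 256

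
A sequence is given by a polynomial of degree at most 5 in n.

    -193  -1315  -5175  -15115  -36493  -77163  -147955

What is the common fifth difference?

First differences: -1122, -3860, -9940, -21378, -40670, -70792
Second differences: -2738, -6080, -11438, -19292, -30122
Third differences: -3342, -5358, -7854, -10830
Fourth differences: -2016, -2496, -2976
Fifth differences: -480, -480

-480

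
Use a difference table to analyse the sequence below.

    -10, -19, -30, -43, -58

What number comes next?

-75

-9  -11  -13  -15
-2  -2  -2
Second differences constant at -2.
-15 − 2 = -17;  -58 − 17 = -75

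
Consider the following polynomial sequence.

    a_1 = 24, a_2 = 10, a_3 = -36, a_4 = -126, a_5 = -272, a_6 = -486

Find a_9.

-1656

D1: -14, -46, -90, -146, -214
D2: -32, -44, -56, -68
D3: -12, -12, -12
Third differences constant at -12.
-68 − 12 = -80;  -214 − 80 = -294;  -486 − 294 = -780
-80 − 12 = -92;  -294 − 92 = -386;  -780 − 386 = -1166
-92 − 12 = -104;  -386 − 104 = -490;  -1166 − 490 = -1656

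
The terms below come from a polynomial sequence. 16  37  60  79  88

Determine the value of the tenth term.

-227

Δ: 21, 23, 19, 9
Δ²: 2, -4, -10
Δ³: -6, -6
The third differences are constant (-6).
-10 − 6 = -16;  9 − 16 = -7;  88 − 7 = 81
-16 − 6 = -22;  -7 − 22 = -29;  81 − 29 = 52
-22 − 6 = -28;  -29 − 28 = -57;  52 − 57 = -5
-28 − 6 = -34;  -57 − 34 = -91;  -5 − 91 = -96
-34 − 6 = -40;  -91 − 40 = -131;  -96 − 131 = -227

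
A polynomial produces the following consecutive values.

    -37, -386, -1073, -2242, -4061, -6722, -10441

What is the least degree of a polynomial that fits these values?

4

Δ: -349, -687, -1169, -1819, -2661, -3719
Δ²: -338, -482, -650, -842, -1058
Δ³: -144, -168, -192, -216
Δ⁴: -24, -24, -24
The fourth differences are constant, so the polynomial has degree 4.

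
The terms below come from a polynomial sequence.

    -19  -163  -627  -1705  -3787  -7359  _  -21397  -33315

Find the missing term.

Using the first 6 terms:
D1: -144, -464, -1078, -2082, -3572
D2: -320, -614, -1004, -1490
D3: -294, -390, -486
D4: -96, -96
Constant fourth difference = -96.
Extend forward: -486 − 96 = -582;  -1490 − 582 = -2072;  -3572 − 2072 = -5644;  -7359 − 5644 = -13003

-13003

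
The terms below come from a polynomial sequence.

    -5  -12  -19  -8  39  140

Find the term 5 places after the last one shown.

First differences: -7 , -7 , 11 , 47 , 101
Second differences: 0 , 18 , 36 , 54
Third differences: 18 , 18 , 18
Constant third difference = 18, so extend:
54 + 18 = 72;  101 + 72 = 173;  140 + 173 = 313
72 + 18 = 90;  173 + 90 = 263;  313 + 263 = 576
90 + 18 = 108;  263 + 108 = 371;  576 + 371 = 947
108 + 18 = 126;  371 + 126 = 497;  947 + 497 = 1444
126 + 18 = 144;  497 + 144 = 641;  1444 + 641 = 2085

2085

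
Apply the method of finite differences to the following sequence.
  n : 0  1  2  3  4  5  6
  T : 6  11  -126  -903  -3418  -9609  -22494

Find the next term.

-46411

D1: 5  -137  -777  -2515  -6191  -12885
D2: -142  -640  -1738  -3676  -6694
D3: -498  -1098  -1938  -3018
D4: -600  -840  -1080
D5: -240  -240
The fifth differences are constant (-240).
-1080 − 240 = -1320;  -3018 − 1320 = -4338;  -6694 − 4338 = -11032;  -12885 − 11032 = -23917;  -22494 − 23917 = -46411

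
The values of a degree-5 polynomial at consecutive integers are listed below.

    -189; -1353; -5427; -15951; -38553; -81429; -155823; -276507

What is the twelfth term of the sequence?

-1667943

-1164, -4074, -10524, -22602, -42876, -74394, -120684
-2910, -6450, -12078, -20274, -31518, -46290
-3540, -5628, -8196, -11244, -14772
-2088, -2568, -3048, -3528
-480, -480, -480
The fifth differences are constant (-480).
-3528 − 480 = -4008;  -14772 − 4008 = -18780;  -46290 − 18780 = -65070;  -120684 − 65070 = -185754;  -276507 − 185754 = -462261
-4008 − 480 = -4488;  -18780 − 4488 = -23268;  -65070 − 23268 = -88338;  -185754 − 88338 = -274092;  -462261 − 274092 = -736353
-4488 − 480 = -4968;  -23268 − 4968 = -28236;  -88338 − 28236 = -116574;  -274092 − 116574 = -390666;  -736353 − 390666 = -1127019
-4968 − 480 = -5448;  -28236 − 5448 = -33684;  -116574 − 33684 = -150258;  -390666 − 150258 = -540924;  -1127019 − 540924 = -1667943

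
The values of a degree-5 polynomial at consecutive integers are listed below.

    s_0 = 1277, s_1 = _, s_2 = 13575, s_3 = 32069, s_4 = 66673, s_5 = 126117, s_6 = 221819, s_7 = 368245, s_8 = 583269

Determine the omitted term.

Using the last 7 terms:
First differences: 18494, 34604, 59444, 95702, 146426, 215024
Second differences: 16110, 24840, 36258, 50724, 68598
Third differences: 8730, 11418, 14466, 17874
Fourth differences: 2688, 3048, 3408
Fifth differences: 360, 360
Constant fifth difference = 360.
Extend backward: 2688 − 360 = 2328;  8730 − 2328 = 6402;  16110 − 6402 = 9708;  18494 − 9708 = 8786;  13575 − 8786 = 4789

4789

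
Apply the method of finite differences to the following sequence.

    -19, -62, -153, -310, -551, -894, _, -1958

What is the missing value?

-1357

Using the first 6 terms:
First differences: -43, -91, -157, -241, -343
Second differences: -48, -66, -84, -102
Third differences: -18, -18, -18
Constant third difference = -18.
Extend forward: -102 − 18 = -120;  -343 − 120 = -463;  -894 − 463 = -1357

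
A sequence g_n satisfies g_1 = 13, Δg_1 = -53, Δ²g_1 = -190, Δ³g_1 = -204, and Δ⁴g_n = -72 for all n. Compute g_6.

Build the table forward from the leading diagonal:
D4: -72, -72, -72, -72, -72, -72
D3: -204, -276, -348, -420, -492, -564
D2: -190, -394, -670, -1018, -1438, -1930
D1: -53, -243, -637, -1307, -2325, -3763
g: 13, -40, -283, -920, -2227, -4552

-4552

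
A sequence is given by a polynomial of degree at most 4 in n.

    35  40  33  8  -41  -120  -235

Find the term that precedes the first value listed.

First differences: 5  -7  -25  -49  -79  -115
Second differences: -12  -18  -24  -30  -36
Third differences: -6  -6  -6  -6
The third differences are constant at -6.
Work back: -12 + 6 = -6;  5 + 6 = 11;  35 − 11 = 24

24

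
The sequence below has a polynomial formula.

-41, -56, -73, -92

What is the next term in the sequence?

-113

Δ: -15  -17  -19
Δ²: -2  -2
Constant second difference = -2, so extend:
-19 − 2 = -21;  -92 − 21 = -113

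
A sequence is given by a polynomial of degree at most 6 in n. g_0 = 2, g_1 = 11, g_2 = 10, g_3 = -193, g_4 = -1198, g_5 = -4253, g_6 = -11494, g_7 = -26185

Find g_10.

-169558

Δ: 9  -1  -203  -1005  -3055  -7241  -14691
Δ²: -10  -202  -802  -2050  -4186  -7450
Δ³: -192  -600  -1248  -2136  -3264
Δ⁴: -408  -648  -888  -1128
Δ⁵: -240  -240  -240
Fifth differences constant at -240.
-1128 − 240 = -1368;  -3264 − 1368 = -4632;  -7450 − 4632 = -12082;  -14691 − 12082 = -26773;  -26185 − 26773 = -52958
-1368 − 240 = -1608;  -4632 − 1608 = -6240;  -12082 − 6240 = -18322;  -26773 − 18322 = -45095;  -52958 − 45095 = -98053
-1608 − 240 = -1848;  -6240 − 1848 = -8088;  -18322 − 8088 = -26410;  -45095 − 26410 = -71505;  -98053 − 71505 = -169558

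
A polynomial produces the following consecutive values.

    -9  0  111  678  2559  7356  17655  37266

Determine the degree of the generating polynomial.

D1: 9, 111, 567, 1881, 4797, 10299, 19611
D2: 102, 456, 1314, 2916, 5502, 9312
D3: 354, 858, 1602, 2586, 3810
D4: 504, 744, 984, 1224
D5: 240, 240, 240
The fifth differences are constant, so the polynomial has degree 5.

5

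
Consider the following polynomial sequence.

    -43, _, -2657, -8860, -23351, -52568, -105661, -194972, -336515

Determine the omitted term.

-536

Using the last 7 terms:
First differences: -6203  -14491  -29217  -53093  -89311  -141543
Second differences: -8288  -14726  -23876  -36218  -52232
Third differences: -6438  -9150  -12342  -16014
Fourth differences: -2712  -3192  -3672
Fifth differences: -480  -480
Constant fifth difference = -480.
Extend backward: -2712 + 480 = -2232;  -6438 + 2232 = -4206;  -8288 + 4206 = -4082;  -6203 + 4082 = -2121;  -2657 + 2121 = -536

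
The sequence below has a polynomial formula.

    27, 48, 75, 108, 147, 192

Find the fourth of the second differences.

6

First differences: 21, 27, 33, 39, 45
Second differences: 6, 6, 6, 6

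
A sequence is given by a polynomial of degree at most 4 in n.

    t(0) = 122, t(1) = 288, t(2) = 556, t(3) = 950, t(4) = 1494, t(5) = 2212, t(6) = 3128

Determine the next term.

Δ: 166, 268, 394, 544, 718, 916
Δ²: 102, 126, 150, 174, 198
Δ³: 24, 24, 24, 24
Constant third difference = 24, so extend:
198 + 24 = 222;  916 + 222 = 1138;  3128 + 1138 = 4266

4266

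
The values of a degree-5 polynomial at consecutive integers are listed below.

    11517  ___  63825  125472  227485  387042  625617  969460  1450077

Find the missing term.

29182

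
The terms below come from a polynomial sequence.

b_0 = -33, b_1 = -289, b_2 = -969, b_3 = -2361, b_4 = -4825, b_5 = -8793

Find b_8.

-35121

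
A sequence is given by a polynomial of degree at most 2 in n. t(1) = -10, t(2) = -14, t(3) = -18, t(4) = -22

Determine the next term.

-26

Δ: -4, -4, -4
Constant first difference = -4, so extend:
-22 − 4 = -26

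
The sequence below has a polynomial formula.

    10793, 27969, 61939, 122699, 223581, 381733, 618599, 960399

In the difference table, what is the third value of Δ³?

First differences: 17176, 33970, 60760, 100882, 158152, 236866, 341800
Second differences: 16794, 26790, 40122, 57270, 78714, 104934
Third differences: 9996, 13332, 17148, 21444, 26220
Fourth differences: 3336, 3816, 4296, 4776
Fifth differences: 480, 480, 480

17148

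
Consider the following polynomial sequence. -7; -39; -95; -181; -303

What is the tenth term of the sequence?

D1: -32  -56  -86  -122
D2: -24  -30  -36
D3: -6  -6
Constant third difference = -6, so extend:
-36 − 6 = -42;  -122 − 42 = -164;  -303 − 164 = -467
-42 − 6 = -48;  -164 − 48 = -212;  -467 − 212 = -679
-48 − 6 = -54;  -212 − 54 = -266;  -679 − 266 = -945
-54 − 6 = -60;  -266 − 60 = -326;  -945 − 326 = -1271
-60 − 6 = -66;  -326 − 66 = -392;  -1271 − 392 = -1663

-1663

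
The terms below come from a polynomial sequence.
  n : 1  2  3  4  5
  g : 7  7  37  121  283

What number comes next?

547

First differences: 0, 30, 84, 162
Second differences: 30, 54, 78
Third differences: 24, 24
The third differences are constant (24).
78 + 24 = 102;  162 + 102 = 264;  283 + 264 = 547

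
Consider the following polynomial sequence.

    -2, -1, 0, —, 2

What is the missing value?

1

Using the first 3 terms:
D1: 1, 1
Constant first difference = 1.
Extend forward: 0 + 1 = 1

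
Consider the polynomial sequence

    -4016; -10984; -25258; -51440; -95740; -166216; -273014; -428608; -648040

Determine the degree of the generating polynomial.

5

Δ: -6968, -14274, -26182, -44300, -70476, -106798, -155594, -219432
Δ²: -7306, -11908, -18118, -26176, -36322, -48796, -63838
Δ³: -4602, -6210, -8058, -10146, -12474, -15042
Δ⁴: -1608, -1848, -2088, -2328, -2568
Δ⁵: -240, -240, -240, -240
The fifth differences are constant, so the polynomial has degree 5.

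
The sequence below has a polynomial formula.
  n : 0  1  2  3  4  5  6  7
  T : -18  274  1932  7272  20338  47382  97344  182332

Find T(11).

1252464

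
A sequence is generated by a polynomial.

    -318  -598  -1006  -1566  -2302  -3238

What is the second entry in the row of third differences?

-24

D1: -280, -408, -560, -736, -936
D2: -128, -152, -176, -200
D3: -24, -24, -24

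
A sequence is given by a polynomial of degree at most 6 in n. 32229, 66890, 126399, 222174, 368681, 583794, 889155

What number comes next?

1310534

34661, 59509, 95775, 146507, 215113, 305361
24848, 36266, 50732, 68606, 90248
11418, 14466, 17874, 21642
3048, 3408, 3768
360, 360
The fifth differences are constant (360).
3768 + 360 = 4128;  21642 + 4128 = 25770;  90248 + 25770 = 116018;  305361 + 116018 = 421379;  889155 + 421379 = 1310534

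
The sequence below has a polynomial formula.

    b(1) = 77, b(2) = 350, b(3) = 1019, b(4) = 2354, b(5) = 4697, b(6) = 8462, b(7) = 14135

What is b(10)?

273, 669, 1335, 2343, 3765, 5673
396, 666, 1008, 1422, 1908
270, 342, 414, 486
72, 72, 72
Constant fourth difference = 72, so extend:
486 + 72 = 558;  1908 + 558 = 2466;  5673 + 2466 = 8139;  14135 + 8139 = 22274
558 + 72 = 630;  2466 + 630 = 3096;  8139 + 3096 = 11235;  22274 + 11235 = 33509
630 + 72 = 702;  3096 + 702 = 3798;  11235 + 3798 = 15033;  33509 + 15033 = 48542

48542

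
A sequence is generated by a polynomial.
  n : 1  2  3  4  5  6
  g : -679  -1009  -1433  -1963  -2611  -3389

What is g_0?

-431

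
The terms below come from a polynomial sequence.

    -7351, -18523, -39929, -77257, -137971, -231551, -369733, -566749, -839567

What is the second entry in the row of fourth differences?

First differences: -11172, -21406, -37328, -60714, -93580, -138182, -197016, -272818
Second differences: -10234, -15922, -23386, -32866, -44602, -58834, -75802
Third differences: -5688, -7464, -9480, -11736, -14232, -16968
Fourth differences: -1776, -2016, -2256, -2496, -2736
Fifth differences: -240, -240, -240, -240

-2016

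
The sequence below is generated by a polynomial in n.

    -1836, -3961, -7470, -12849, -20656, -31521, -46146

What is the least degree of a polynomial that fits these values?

Δ: -2125, -3509, -5379, -7807, -10865, -14625
Δ²: -1384, -1870, -2428, -3058, -3760
Δ³: -486, -558, -630, -702
Δ⁴: -72, -72, -72
The fourth differences are constant, so the polynomial has degree 4.

4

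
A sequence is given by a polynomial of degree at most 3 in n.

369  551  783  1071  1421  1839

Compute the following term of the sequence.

2331

182  232  288  350  418
50  56  62  68
6  6  6
Constant third difference = 6, so extend:
68 + 6 = 74;  418 + 74 = 492;  1839 + 492 = 2331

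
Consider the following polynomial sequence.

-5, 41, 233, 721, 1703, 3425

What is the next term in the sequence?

First differences: 46, 192, 488, 982, 1722
Second differences: 146, 296, 494, 740
Third differences: 150, 198, 246
Fourth differences: 48, 48
The fourth differences are constant (48).
246 + 48 = 294;  740 + 294 = 1034;  1722 + 1034 = 2756;  3425 + 2756 = 6181

6181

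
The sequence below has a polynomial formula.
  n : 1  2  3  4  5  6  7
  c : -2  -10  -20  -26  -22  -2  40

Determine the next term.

-8, -10, -6, 4, 20, 42
-2, 4, 10, 16, 22
6, 6, 6, 6
Constant third difference = 6, so extend:
22 + 6 = 28;  42 + 28 = 70;  40 + 70 = 110

110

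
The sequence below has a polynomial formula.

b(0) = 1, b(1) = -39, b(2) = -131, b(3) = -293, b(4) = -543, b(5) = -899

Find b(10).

-4899

-40  -92  -162  -250  -356
-52  -70  -88  -106
-18  -18  -18
Third differences constant at -18.
-106 − 18 = -124;  -356 − 124 = -480;  -899 − 480 = -1379
-124 − 18 = -142;  -480 − 142 = -622;  -1379 − 622 = -2001
-142 − 18 = -160;  -622 − 160 = -782;  -2001 − 782 = -2783
-160 − 18 = -178;  -782 − 178 = -960;  -2783 − 960 = -3743
-178 − 18 = -196;  -960 − 196 = -1156;  -3743 − 1156 = -4899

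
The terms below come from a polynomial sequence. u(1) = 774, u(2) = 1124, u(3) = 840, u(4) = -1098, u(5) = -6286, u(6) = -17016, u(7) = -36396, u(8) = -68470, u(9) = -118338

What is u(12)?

-444066

350 , -284 , -1938 , -5188 , -10730 , -19380 , -32074 , -49868
-634 , -1654 , -3250 , -5542 , -8650 , -12694 , -17794
-1020 , -1596 , -2292 , -3108 , -4044 , -5100
-576 , -696 , -816 , -936 , -1056
-120 , -120 , -120 , -120
Fifth differences constant at -120.
-1056 − 120 = -1176;  -5100 − 1176 = -6276;  -17794 − 6276 = -24070;  -49868 − 24070 = -73938;  -118338 − 73938 = -192276
-1176 − 120 = -1296;  -6276 − 1296 = -7572;  -24070 − 7572 = -31642;  -73938 − 31642 = -105580;  -192276 − 105580 = -297856
-1296 − 120 = -1416;  -7572 − 1416 = -8988;  -31642 − 8988 = -40630;  -105580 − 40630 = -146210;  -297856 − 146210 = -444066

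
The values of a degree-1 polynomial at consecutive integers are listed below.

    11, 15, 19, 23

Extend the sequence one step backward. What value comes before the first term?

7

4  4  4
The first differences are constant at 4.
Work back: 11 − 4 = 7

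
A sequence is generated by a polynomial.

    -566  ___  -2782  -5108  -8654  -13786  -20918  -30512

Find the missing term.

-1358

Using the last 6 terms:
D1: -2326  -3546  -5132  -7132  -9594
D2: -1220  -1586  -2000  -2462
D3: -366  -414  -462
D4: -48  -48
Constant fourth difference = -48.
Extend backward: -366 + 48 = -318;  -1220 + 318 = -902;  -2326 + 902 = -1424;  -2782 + 1424 = -1358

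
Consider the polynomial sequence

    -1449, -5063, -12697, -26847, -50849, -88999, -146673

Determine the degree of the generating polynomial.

5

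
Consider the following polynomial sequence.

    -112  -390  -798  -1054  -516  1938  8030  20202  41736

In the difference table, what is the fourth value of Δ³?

First differences: -278, -408, -256, 538, 2454, 6092, 12172, 21534
Second differences: -130, 152, 794, 1916, 3638, 6080, 9362
Third differences: 282, 642, 1122, 1722, 2442, 3282
Fourth differences: 360, 480, 600, 720, 840
Fifth differences: 120, 120, 120, 120

1722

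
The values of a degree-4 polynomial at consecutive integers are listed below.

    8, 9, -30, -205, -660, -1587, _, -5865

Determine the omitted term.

-3226

Using the first 6 terms:
D1: 1  -39  -175  -455  -927
D2: -40  -136  -280  -472
D3: -96  -144  -192
D4: -48  -48
Constant fourth difference = -48.
Extend forward: -192 − 48 = -240;  -472 − 240 = -712;  -927 − 712 = -1639;  -1587 − 1639 = -3226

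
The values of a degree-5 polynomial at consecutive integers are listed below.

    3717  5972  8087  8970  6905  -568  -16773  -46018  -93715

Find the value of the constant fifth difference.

-120

First differences: 2255, 2115, 883, -2065, -7473, -16205, -29245, -47697
Second differences: -140, -1232, -2948, -5408, -8732, -13040, -18452
Third differences: -1092, -1716, -2460, -3324, -4308, -5412
Fourth differences: -624, -744, -864, -984, -1104
Fifth differences: -120, -120, -120, -120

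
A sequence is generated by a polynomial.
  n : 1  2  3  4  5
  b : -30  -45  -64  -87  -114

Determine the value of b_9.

First differences: -15, -19, -23, -27
Second differences: -4, -4, -4
Constant second difference = -4, so extend:
-27 − 4 = -31;  -114 − 31 = -145
-31 − 4 = -35;  -145 − 35 = -180
-35 − 4 = -39;  -180 − 39 = -219
-39 − 4 = -43;  -219 − 43 = -262

-262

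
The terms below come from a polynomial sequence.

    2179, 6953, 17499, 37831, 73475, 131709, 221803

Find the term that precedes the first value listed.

435

Δ: 4774, 10546, 20332, 35644, 58234, 90094
Δ²: 5772, 9786, 15312, 22590, 31860
Δ³: 4014, 5526, 7278, 9270
Δ⁴: 1512, 1752, 1992
Δ⁵: 240, 240
The fifth differences are constant at 240.
Work back: 1512 − 240 = 1272;  4014 − 1272 = 2742;  5772 − 2742 = 3030;  4774 − 3030 = 1744;  2179 − 1744 = 435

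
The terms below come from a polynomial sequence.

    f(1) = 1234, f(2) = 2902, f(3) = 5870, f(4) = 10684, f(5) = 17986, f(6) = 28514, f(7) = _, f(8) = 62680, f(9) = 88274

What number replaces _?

43102

Using the first 6 terms:
1668  2968  4814  7302  10528
1300  1846  2488  3226
546  642  738
96  96
Constant fourth difference = 96.
Extend forward: 738 + 96 = 834;  3226 + 834 = 4060;  10528 + 4060 = 14588;  28514 + 14588 = 43102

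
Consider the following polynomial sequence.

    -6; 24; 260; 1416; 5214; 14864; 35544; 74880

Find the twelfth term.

First differences: 30, 236, 1156, 3798, 9650, 20680, 39336
Second differences: 206, 920, 2642, 5852, 11030, 18656
Third differences: 714, 1722, 3210, 5178, 7626
Fourth differences: 1008, 1488, 1968, 2448
Fifth differences: 480, 480, 480
Constant fifth difference = 480, so extend:
2448 + 480 = 2928;  7626 + 2928 = 10554;  18656 + 10554 = 29210;  39336 + 29210 = 68546;  74880 + 68546 = 143426
2928 + 480 = 3408;  10554 + 3408 = 13962;  29210 + 13962 = 43172;  68546 + 43172 = 111718;  143426 + 111718 = 255144
3408 + 480 = 3888;  13962 + 3888 = 17850;  43172 + 17850 = 61022;  111718 + 61022 = 172740;  255144 + 172740 = 427884
3888 + 480 = 4368;  17850 + 4368 = 22218;  61022 + 22218 = 83240;  172740 + 83240 = 255980;  427884 + 255980 = 683864

683864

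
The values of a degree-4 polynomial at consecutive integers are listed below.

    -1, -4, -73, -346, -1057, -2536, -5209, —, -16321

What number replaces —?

Using the first 7 terms:
D1: -3, -69, -273, -711, -1479, -2673
D2: -66, -204, -438, -768, -1194
D3: -138, -234, -330, -426
D4: -96, -96, -96
Constant fourth difference = -96.
Extend forward: -426 − 96 = -522;  -1194 − 522 = -1716;  -2673 − 1716 = -4389;  -5209 − 4389 = -9598

-9598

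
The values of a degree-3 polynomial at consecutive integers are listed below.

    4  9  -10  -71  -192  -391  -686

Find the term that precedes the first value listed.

-7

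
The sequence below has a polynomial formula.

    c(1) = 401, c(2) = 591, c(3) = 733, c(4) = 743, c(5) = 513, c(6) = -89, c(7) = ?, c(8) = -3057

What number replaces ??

-1219

Using the first 6 terms:
First differences: 190, 142, 10, -230, -602
Second differences: -48, -132, -240, -372
Third differences: -84, -108, -132
Fourth differences: -24, -24
Constant fourth difference = -24.
Extend forward: -132 − 24 = -156;  -372 − 156 = -528;  -602 − 528 = -1130;  -89 − 1130 = -1219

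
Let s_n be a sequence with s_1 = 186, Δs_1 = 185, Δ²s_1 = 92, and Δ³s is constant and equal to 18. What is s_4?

1035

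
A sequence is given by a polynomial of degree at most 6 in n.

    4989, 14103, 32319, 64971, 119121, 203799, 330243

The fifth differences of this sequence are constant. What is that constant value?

240

First differences: 9114, 18216, 32652, 54150, 84678, 126444
Second differences: 9102, 14436, 21498, 30528, 41766
Third differences: 5334, 7062, 9030, 11238
Fourth differences: 1728, 1968, 2208
Fifth differences: 240, 240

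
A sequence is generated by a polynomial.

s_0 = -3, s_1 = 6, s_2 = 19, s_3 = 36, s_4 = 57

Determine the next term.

D1: 9, 13, 17, 21
D2: 4, 4, 4
Constant second difference = 4, so extend:
21 + 4 = 25;  57 + 25 = 82

82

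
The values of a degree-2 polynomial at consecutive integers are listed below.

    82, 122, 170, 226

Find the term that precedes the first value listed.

50

Δ: 40  48  56
Δ²: 8  8
The second differences are constant at 8.
Work back: 40 − 8 = 32;  82 − 32 = 50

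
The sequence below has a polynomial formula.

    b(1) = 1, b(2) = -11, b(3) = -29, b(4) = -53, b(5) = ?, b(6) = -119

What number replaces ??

Using the first 4 terms:
Δ: -12  -18  -24
Δ²: -6  -6
Constant second difference = -6.
Extend forward: -24 − 6 = -30;  -53 − 30 = -83

-83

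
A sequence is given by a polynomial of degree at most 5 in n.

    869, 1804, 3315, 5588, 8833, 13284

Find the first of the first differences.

First differences: 935, 1511, 2273, 3245, 4451
Second differences: 576, 762, 972, 1206
Third differences: 186, 210, 234
Fourth differences: 24, 24

935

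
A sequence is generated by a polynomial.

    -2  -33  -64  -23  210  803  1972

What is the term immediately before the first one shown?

D1: -31, -31, 41, 233, 593, 1169
D2: 0, 72, 192, 360, 576
D3: 72, 120, 168, 216
D4: 48, 48, 48
The fourth differences are constant at 48.
Work back: 72 − 48 = 24;  0 − 24 = -24;  -31 + 24 = -7;  -2 + 7 = 5

5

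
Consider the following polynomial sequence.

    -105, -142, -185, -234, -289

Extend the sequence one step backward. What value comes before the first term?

-74

D1: -37, -43, -49, -55
D2: -6, -6, -6
The second differences are constant at -6.
Work back: -37 + 6 = -31;  -105 + 31 = -74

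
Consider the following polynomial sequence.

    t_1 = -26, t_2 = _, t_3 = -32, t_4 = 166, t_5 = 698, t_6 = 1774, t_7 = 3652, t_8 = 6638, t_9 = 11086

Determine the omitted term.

Using the last 7 terms:
First differences: 198, 532, 1076, 1878, 2986, 4448
Second differences: 334, 544, 802, 1108, 1462
Third differences: 210, 258, 306, 354
Fourth differences: 48, 48, 48
Constant fourth difference = 48.
Extend backward: 210 − 48 = 162;  334 − 162 = 172;  198 − 172 = 26;  -32 − 26 = -58

-58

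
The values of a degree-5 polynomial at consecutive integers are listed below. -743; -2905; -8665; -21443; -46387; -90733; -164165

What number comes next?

-279175

-2162 , -5760 , -12778 , -24944 , -44346 , -73432
-3598 , -7018 , -12166 , -19402 , -29086
-3420 , -5148 , -7236 , -9684
-1728 , -2088 , -2448
-360 , -360
The fifth differences are constant (-360).
-2448 − 360 = -2808;  -9684 − 2808 = -12492;  -29086 − 12492 = -41578;  -73432 − 41578 = -115010;  -164165 − 115010 = -279175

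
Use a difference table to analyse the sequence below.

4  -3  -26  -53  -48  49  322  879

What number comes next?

-7, -23, -27, 5, 97, 273, 557
-16, -4, 32, 92, 176, 284
12, 36, 60, 84, 108
24, 24, 24, 24
Fourth differences constant at 24.
108 + 24 = 132;  284 + 132 = 416;  557 + 416 = 973;  879 + 973 = 1852

1852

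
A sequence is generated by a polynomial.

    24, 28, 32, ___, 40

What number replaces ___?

36

Using the first 3 terms:
D1: 4, 4
Constant first difference = 4.
Extend forward: 32 + 4 = 36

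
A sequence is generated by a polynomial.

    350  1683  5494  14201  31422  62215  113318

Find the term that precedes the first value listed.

1333, 3811, 8707, 17221, 30793, 51103
2478, 4896, 8514, 13572, 20310
2418, 3618, 5058, 6738
1200, 1440, 1680
240, 240
The fifth differences are constant at 240.
Work back: 1200 − 240 = 960;  2418 − 960 = 1458;  2478 − 1458 = 1020;  1333 − 1020 = 313;  350 − 313 = 37

37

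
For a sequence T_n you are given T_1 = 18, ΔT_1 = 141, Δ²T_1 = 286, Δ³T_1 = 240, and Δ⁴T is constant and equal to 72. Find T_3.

586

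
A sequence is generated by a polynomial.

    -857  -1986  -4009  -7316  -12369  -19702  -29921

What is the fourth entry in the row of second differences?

-2280

D1: -1129, -2023, -3307, -5053, -7333, -10219
D2: -894, -1284, -1746, -2280, -2886
D3: -390, -462, -534, -606
D4: -72, -72, -72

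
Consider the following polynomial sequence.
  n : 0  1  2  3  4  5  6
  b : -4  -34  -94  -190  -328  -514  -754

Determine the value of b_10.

D1: -30 , -60 , -96 , -138 , -186 , -240
D2: -30 , -36 , -42 , -48 , -54
D3: -6 , -6 , -6 , -6
Constant third difference = -6, so extend:
-54 − 6 = -60;  -240 − 60 = -300;  -754 − 300 = -1054
-60 − 6 = -66;  -300 − 66 = -366;  -1054 − 366 = -1420
-66 − 6 = -72;  -366 − 72 = -438;  -1420 − 438 = -1858
-72 − 6 = -78;  -438 − 78 = -516;  -1858 − 516 = -2374

-2374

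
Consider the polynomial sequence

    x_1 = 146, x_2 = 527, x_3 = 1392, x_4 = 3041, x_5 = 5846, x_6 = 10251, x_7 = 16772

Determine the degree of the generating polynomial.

4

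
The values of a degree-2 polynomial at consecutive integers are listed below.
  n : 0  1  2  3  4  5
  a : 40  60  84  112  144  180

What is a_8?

312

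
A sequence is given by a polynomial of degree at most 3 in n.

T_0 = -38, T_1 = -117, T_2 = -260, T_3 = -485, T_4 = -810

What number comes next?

-1253

First differences: -79, -143, -225, -325
Second differences: -64, -82, -100
Third differences: -18, -18
The third differences are constant (-18).
-100 − 18 = -118;  -325 − 118 = -443;  -810 − 443 = -1253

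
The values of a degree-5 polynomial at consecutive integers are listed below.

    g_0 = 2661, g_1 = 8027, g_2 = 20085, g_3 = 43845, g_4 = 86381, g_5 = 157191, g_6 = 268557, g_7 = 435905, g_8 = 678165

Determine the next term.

1018131

First differences: 5366 , 12058 , 23760 , 42536 , 70810 , 111366 , 167348 , 242260
Second differences: 6692 , 11702 , 18776 , 28274 , 40556 , 55982 , 74912
Third differences: 5010 , 7074 , 9498 , 12282 , 15426 , 18930
Fourth differences: 2064 , 2424 , 2784 , 3144 , 3504
Fifth differences: 360 , 360 , 360 , 360
Constant fifth difference = 360, so extend:
3504 + 360 = 3864;  18930 + 3864 = 22794;  74912 + 22794 = 97706;  242260 + 97706 = 339966;  678165 + 339966 = 1018131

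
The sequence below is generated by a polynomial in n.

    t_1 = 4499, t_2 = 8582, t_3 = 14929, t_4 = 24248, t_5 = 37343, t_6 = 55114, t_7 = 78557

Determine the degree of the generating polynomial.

4083, 6347, 9319, 13095, 17771, 23443
2264, 2972, 3776, 4676, 5672
708, 804, 900, 996
96, 96, 96
The fourth differences are constant, so the polynomial has degree 4.

4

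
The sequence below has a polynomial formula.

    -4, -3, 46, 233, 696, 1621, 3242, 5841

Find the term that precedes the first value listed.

1  49  187  463  925  1621  2599
48  138  276  462  696  978
90  138  186  234  282
48  48  48  48
The fourth differences are constant at 48.
Work back: 90 − 48 = 42;  48 − 42 = 6;  1 − 6 = -5;  -4 + 5 = 1

1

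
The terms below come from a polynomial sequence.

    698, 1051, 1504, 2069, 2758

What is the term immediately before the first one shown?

433

D1: 353  453  565  689
D2: 100  112  124
D3: 12  12
The third differences are constant at 12.
Work back: 100 − 12 = 88;  353 − 88 = 265;  698 − 265 = 433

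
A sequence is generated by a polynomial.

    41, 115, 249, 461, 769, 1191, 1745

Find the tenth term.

4379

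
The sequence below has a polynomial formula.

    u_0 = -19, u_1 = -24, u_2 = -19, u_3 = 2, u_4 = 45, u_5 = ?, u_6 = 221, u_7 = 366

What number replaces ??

116

Using the first 5 terms:
-5, 5, 21, 43
10, 16, 22
6, 6
Constant third difference = 6.
Extend forward: 22 + 6 = 28;  43 + 28 = 71;  45 + 71 = 116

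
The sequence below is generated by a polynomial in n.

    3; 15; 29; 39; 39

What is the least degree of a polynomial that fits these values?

3

First differences: 12, 14, 10, 0
Second differences: 2, -4, -10
Third differences: -6, -6
The third differences are constant, so the polynomial has degree 3.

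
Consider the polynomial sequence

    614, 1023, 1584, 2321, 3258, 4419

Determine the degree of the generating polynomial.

3

Δ: 409, 561, 737, 937, 1161
Δ²: 152, 176, 200, 224
Δ³: 24, 24, 24
The third differences are constant, so the polynomial has degree 3.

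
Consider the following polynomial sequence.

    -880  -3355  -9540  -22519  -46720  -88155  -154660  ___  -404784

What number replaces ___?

-256135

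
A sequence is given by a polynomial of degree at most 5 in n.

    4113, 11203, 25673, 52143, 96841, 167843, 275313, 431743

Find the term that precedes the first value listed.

1151

D1: 7090  14470  26470  44698  71002  107470  156430
D2: 7380  12000  18228  26304  36468  48960
D3: 4620  6228  8076  10164  12492
D4: 1608  1848  2088  2328
D5: 240  240  240
The fifth differences are constant at 240.
Work back: 1608 − 240 = 1368;  4620 − 1368 = 3252;  7380 − 3252 = 4128;  7090 − 4128 = 2962;  4113 − 2962 = 1151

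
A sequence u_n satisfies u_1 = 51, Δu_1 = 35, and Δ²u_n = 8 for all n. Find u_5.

Build the table forward from the leading diagonal:
Δ²: 8  8  8  8  8
Δ: 35  43  51  59  67
u: 51  86  129  180  239

239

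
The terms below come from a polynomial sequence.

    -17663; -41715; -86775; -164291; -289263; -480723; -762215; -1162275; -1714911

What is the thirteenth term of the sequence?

-6349775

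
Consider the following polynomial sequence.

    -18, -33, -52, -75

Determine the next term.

-102

-15, -19, -23
-4, -4
The second differences are constant (-4).
-23 − 4 = -27;  -75 − 27 = -102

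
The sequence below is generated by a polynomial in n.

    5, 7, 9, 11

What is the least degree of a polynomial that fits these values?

First differences: 2, 2, 2
The first differences are constant, so the polynomial has degree 1.

1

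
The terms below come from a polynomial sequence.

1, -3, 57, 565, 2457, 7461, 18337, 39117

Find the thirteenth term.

551977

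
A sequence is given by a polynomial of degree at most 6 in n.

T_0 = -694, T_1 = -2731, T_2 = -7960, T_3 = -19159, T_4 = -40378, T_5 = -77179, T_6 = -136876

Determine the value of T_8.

-364414

-2037, -5229, -11199, -21219, -36801, -59697
-3192, -5970, -10020, -15582, -22896
-2778, -4050, -5562, -7314
-1272, -1512, -1752
-240, -240
The fifth differences are constant (-240).
-1752 − 240 = -1992;  -7314 − 1992 = -9306;  -22896 − 9306 = -32202;  -59697 − 32202 = -91899;  -136876 − 91899 = -228775
-1992 − 240 = -2232;  -9306 − 2232 = -11538;  -32202 − 11538 = -43740;  -91899 − 43740 = -135639;  -228775 − 135639 = -364414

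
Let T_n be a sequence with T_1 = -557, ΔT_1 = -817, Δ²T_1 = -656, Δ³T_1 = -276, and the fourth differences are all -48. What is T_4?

Build the table forward from the leading diagonal:
D4: -48  -48  -48  -48
D3: -276  -324  -372  -420
D2: -656  -932  -1256  -1628
D1: -817  -1473  -2405  -3661
T: -557  -1374  -2847  -5252

-5252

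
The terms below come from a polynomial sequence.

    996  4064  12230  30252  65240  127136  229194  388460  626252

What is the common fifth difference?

480

Δ: 3068, 8166, 18022, 34988, 61896, 102058, 159266, 237792
Δ²: 5098, 9856, 16966, 26908, 40162, 57208, 78526
Δ³: 4758, 7110, 9942, 13254, 17046, 21318
Δ⁴: 2352, 2832, 3312, 3792, 4272
Δ⁵: 480, 480, 480, 480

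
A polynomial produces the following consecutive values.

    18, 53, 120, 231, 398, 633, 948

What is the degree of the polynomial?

D1: 35, 67, 111, 167, 235, 315
D2: 32, 44, 56, 68, 80
D3: 12, 12, 12, 12
The third differences are constant, so the polynomial has degree 3.

3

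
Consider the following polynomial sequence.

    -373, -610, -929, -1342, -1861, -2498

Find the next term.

-3265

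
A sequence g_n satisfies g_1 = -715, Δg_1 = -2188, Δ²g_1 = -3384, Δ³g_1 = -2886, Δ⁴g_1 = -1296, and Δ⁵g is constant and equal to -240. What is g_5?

Build the table forward from the leading diagonal:
Δ⁵: -240  -240  -240  -240  -240
Δ⁴: -1296  -1536  -1776  -2016  -2256
Δ³: -2886  -4182  -5718  -7494  -9510
Δ²: -3384  -6270  -10452  -16170  -23664
Δ: -2188  -5572  -11842  -22294  -38464
g: -715  -2903  -8475  -20317  -42611

-42611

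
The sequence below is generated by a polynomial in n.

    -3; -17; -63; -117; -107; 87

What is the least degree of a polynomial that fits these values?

-14, -46, -54, 10, 194
-32, -8, 64, 184
24, 72, 120
48, 48
The fourth differences are constant, so the polynomial has degree 4.

4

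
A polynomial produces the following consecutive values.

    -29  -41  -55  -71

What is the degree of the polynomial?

2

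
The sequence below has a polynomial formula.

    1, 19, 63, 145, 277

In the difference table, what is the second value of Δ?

D1: 18, 44, 82, 132
D2: 26, 38, 50
D3: 12, 12

44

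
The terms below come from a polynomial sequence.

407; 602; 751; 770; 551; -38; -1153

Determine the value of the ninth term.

-5705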